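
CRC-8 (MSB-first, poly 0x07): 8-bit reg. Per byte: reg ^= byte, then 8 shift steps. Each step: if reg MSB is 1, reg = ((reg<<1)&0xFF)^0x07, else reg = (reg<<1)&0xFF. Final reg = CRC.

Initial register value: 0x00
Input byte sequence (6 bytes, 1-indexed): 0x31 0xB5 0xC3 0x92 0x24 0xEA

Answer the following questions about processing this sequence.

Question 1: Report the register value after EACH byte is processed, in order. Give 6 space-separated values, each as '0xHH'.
0x97 0xEE 0xC3 0xB0 0xE5 0x2D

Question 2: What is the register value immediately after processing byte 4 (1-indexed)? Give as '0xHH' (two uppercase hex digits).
After byte 1 (0x31): reg=0x97
After byte 2 (0xB5): reg=0xEE
After byte 3 (0xC3): reg=0xC3
After byte 4 (0x92): reg=0xB0

Answer: 0xB0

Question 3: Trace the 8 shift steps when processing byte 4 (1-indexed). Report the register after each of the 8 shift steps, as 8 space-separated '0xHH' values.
After byte 1 (0x31): reg=0x97
After byte 2 (0xB5): reg=0xEE
After byte 3 (0xC3): reg=0xC3
Register before byte 4: 0xC3
After XOR with byte 0x92: 0x51

Answer: 0xA2 0x43 0x86 0x0B 0x16 0x2C 0x58 0xB0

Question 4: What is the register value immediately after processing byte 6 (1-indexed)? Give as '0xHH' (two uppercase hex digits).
After byte 1 (0x31): reg=0x97
After byte 2 (0xB5): reg=0xEE
After byte 3 (0xC3): reg=0xC3
After byte 4 (0x92): reg=0xB0
After byte 5 (0x24): reg=0xE5
After byte 6 (0xEA): reg=0x2D

Answer: 0x2D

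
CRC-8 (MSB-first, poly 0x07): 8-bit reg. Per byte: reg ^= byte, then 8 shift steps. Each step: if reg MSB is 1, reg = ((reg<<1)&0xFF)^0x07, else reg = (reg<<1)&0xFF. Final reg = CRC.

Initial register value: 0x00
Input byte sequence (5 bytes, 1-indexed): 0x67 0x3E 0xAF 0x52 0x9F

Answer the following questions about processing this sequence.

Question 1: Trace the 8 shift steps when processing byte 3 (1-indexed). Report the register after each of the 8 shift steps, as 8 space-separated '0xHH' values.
Answer: 0x11 0x22 0x44 0x88 0x17 0x2E 0x5C 0xB8

Derivation:
After byte 1 (0x67): reg=0x32
After byte 2 (0x3E): reg=0x24
Register before byte 3: 0x24
After XOR with byte 0xAF: 0x8B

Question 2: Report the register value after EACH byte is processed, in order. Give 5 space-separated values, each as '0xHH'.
0x32 0x24 0xB8 0x98 0x15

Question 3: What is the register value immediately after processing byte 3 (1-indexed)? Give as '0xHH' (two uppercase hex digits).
After byte 1 (0x67): reg=0x32
After byte 2 (0x3E): reg=0x24
After byte 3 (0xAF): reg=0xB8

Answer: 0xB8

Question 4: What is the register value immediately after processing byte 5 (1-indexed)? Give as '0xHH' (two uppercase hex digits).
After byte 1 (0x67): reg=0x32
After byte 2 (0x3E): reg=0x24
After byte 3 (0xAF): reg=0xB8
After byte 4 (0x52): reg=0x98
After byte 5 (0x9F): reg=0x15

Answer: 0x15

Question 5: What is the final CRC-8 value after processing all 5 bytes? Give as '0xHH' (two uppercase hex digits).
Answer: 0x15

Derivation:
After byte 1 (0x67): reg=0x32
After byte 2 (0x3E): reg=0x24
After byte 3 (0xAF): reg=0xB8
After byte 4 (0x52): reg=0x98
After byte 5 (0x9F): reg=0x15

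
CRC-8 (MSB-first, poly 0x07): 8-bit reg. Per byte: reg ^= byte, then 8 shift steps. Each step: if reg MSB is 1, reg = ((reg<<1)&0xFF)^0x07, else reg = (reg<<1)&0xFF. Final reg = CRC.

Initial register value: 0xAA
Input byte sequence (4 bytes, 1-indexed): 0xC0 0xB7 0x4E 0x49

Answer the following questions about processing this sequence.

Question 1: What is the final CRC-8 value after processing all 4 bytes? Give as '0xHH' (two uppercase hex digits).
Answer: 0x40

Derivation:
After byte 1 (0xC0): reg=0x11
After byte 2 (0xB7): reg=0x7B
After byte 3 (0x4E): reg=0x8B
After byte 4 (0x49): reg=0x40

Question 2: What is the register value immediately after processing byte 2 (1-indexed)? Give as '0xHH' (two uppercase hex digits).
After byte 1 (0xC0): reg=0x11
After byte 2 (0xB7): reg=0x7B

Answer: 0x7B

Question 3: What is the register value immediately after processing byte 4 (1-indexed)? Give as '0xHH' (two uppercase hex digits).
Answer: 0x40

Derivation:
After byte 1 (0xC0): reg=0x11
After byte 2 (0xB7): reg=0x7B
After byte 3 (0x4E): reg=0x8B
After byte 4 (0x49): reg=0x40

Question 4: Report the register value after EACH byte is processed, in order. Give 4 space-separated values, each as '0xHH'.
0x11 0x7B 0x8B 0x40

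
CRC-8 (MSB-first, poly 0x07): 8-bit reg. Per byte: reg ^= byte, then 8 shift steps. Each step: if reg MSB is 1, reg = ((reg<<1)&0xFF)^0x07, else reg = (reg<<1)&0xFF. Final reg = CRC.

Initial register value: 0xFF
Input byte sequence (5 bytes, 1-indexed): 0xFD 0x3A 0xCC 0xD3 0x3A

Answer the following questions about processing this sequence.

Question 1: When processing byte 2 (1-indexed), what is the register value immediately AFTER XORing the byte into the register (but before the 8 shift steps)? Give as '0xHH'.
Register before byte 2: 0x0E
Byte 2: 0x3A
0x0E XOR 0x3A = 0x34

Answer: 0x34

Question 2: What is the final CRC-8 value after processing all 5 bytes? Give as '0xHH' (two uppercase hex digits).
After byte 1 (0xFD): reg=0x0E
After byte 2 (0x3A): reg=0x8C
After byte 3 (0xCC): reg=0xC7
After byte 4 (0xD3): reg=0x6C
After byte 5 (0x3A): reg=0xA5

Answer: 0xA5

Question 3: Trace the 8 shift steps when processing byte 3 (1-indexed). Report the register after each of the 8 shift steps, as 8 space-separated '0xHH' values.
After byte 1 (0xFD): reg=0x0E
After byte 2 (0x3A): reg=0x8C
Register before byte 3: 0x8C
After XOR with byte 0xCC: 0x40

Answer: 0x80 0x07 0x0E 0x1C 0x38 0x70 0xE0 0xC7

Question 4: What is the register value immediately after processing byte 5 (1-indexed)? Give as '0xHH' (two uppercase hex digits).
After byte 1 (0xFD): reg=0x0E
After byte 2 (0x3A): reg=0x8C
After byte 3 (0xCC): reg=0xC7
After byte 4 (0xD3): reg=0x6C
After byte 5 (0x3A): reg=0xA5

Answer: 0xA5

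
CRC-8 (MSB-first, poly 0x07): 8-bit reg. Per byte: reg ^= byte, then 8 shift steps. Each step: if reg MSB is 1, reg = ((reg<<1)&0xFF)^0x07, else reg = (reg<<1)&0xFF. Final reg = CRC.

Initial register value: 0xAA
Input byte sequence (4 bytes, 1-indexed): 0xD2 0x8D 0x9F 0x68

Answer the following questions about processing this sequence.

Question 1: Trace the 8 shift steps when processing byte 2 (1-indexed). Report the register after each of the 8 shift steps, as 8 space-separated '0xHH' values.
Answer: 0xC3 0x81 0x05 0x0A 0x14 0x28 0x50 0xA0

Derivation:
After byte 1 (0xD2): reg=0x6F
Register before byte 2: 0x6F
After XOR with byte 0x8D: 0xE2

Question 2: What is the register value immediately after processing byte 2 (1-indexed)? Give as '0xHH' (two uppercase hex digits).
Answer: 0xA0

Derivation:
After byte 1 (0xD2): reg=0x6F
After byte 2 (0x8D): reg=0xA0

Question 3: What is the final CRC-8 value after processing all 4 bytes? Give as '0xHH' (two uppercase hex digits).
Answer: 0x25

Derivation:
After byte 1 (0xD2): reg=0x6F
After byte 2 (0x8D): reg=0xA0
After byte 3 (0x9F): reg=0xBD
After byte 4 (0x68): reg=0x25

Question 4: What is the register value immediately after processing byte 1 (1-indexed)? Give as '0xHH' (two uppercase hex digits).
Answer: 0x6F

Derivation:
After byte 1 (0xD2): reg=0x6F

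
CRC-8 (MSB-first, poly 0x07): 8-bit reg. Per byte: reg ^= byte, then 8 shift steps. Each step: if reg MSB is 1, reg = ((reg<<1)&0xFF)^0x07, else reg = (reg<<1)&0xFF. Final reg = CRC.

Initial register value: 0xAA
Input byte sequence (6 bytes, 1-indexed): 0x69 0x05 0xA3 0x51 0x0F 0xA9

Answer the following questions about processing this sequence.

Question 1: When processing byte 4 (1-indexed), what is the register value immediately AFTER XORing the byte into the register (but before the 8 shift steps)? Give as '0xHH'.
Answer: 0x40

Derivation:
Register before byte 4: 0x11
Byte 4: 0x51
0x11 XOR 0x51 = 0x40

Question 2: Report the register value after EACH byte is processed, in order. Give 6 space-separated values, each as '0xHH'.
0x47 0xC9 0x11 0xC7 0x76 0x13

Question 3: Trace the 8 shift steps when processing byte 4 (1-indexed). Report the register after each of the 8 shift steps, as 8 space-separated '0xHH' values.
Answer: 0x80 0x07 0x0E 0x1C 0x38 0x70 0xE0 0xC7

Derivation:
After byte 1 (0x69): reg=0x47
After byte 2 (0x05): reg=0xC9
After byte 3 (0xA3): reg=0x11
Register before byte 4: 0x11
After XOR with byte 0x51: 0x40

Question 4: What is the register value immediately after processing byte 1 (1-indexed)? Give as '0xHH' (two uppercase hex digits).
After byte 1 (0x69): reg=0x47

Answer: 0x47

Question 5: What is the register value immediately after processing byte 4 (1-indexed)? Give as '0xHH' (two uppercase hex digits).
Answer: 0xC7

Derivation:
After byte 1 (0x69): reg=0x47
After byte 2 (0x05): reg=0xC9
After byte 3 (0xA3): reg=0x11
After byte 4 (0x51): reg=0xC7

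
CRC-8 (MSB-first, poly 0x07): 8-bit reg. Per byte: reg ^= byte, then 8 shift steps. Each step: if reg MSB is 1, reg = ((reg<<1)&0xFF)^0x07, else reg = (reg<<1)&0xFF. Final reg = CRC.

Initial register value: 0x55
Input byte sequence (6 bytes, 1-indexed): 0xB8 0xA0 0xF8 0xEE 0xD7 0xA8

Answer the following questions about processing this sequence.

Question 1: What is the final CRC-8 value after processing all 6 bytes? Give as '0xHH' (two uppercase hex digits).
After byte 1 (0xB8): reg=0x8D
After byte 2 (0xA0): reg=0xC3
After byte 3 (0xF8): reg=0xA1
After byte 4 (0xEE): reg=0xEA
After byte 5 (0xD7): reg=0xB3
After byte 6 (0xA8): reg=0x41

Answer: 0x41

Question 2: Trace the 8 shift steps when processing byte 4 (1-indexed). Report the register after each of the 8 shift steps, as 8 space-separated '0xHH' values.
After byte 1 (0xB8): reg=0x8D
After byte 2 (0xA0): reg=0xC3
After byte 3 (0xF8): reg=0xA1
Register before byte 4: 0xA1
After XOR with byte 0xEE: 0x4F

Answer: 0x9E 0x3B 0x76 0xEC 0xDF 0xB9 0x75 0xEA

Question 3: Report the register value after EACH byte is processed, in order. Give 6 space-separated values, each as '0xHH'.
0x8D 0xC3 0xA1 0xEA 0xB3 0x41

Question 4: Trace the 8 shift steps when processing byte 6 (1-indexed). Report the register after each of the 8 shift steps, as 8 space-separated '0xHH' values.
After byte 1 (0xB8): reg=0x8D
After byte 2 (0xA0): reg=0xC3
After byte 3 (0xF8): reg=0xA1
After byte 4 (0xEE): reg=0xEA
After byte 5 (0xD7): reg=0xB3
Register before byte 6: 0xB3
After XOR with byte 0xA8: 0x1B

Answer: 0x36 0x6C 0xD8 0xB7 0x69 0xD2 0xA3 0x41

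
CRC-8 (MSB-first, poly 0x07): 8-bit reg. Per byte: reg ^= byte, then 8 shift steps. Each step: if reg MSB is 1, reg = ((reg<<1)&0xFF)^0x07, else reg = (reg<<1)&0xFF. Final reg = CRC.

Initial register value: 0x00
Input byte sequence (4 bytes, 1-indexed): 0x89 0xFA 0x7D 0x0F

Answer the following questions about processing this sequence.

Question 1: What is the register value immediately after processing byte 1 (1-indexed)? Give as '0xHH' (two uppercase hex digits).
Answer: 0xB6

Derivation:
After byte 1 (0x89): reg=0xB6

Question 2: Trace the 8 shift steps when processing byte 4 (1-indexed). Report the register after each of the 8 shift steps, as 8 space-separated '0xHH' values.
After byte 1 (0x89): reg=0xB6
After byte 2 (0xFA): reg=0xE3
After byte 3 (0x7D): reg=0xD3
Register before byte 4: 0xD3
After XOR with byte 0x0F: 0xDC

Answer: 0xBF 0x79 0xF2 0xE3 0xC1 0x85 0x0D 0x1A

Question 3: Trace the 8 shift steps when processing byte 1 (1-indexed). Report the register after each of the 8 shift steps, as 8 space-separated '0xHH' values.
Answer: 0x15 0x2A 0x54 0xA8 0x57 0xAE 0x5B 0xB6

Derivation:
Register before byte 1: 0x00
After XOR with byte 0x89: 0x89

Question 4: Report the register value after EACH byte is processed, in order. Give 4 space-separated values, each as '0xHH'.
0xB6 0xE3 0xD3 0x1A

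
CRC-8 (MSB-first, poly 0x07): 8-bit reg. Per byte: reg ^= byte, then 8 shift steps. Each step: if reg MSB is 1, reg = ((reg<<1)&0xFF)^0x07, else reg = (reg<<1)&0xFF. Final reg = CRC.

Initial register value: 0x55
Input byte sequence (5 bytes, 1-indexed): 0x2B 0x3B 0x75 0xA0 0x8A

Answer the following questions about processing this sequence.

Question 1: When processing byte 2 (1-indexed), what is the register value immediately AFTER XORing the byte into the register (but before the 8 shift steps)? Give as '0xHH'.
Register before byte 2: 0x7D
Byte 2: 0x3B
0x7D XOR 0x3B = 0x46

Answer: 0x46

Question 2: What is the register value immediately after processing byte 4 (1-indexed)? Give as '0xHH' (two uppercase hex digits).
After byte 1 (0x2B): reg=0x7D
After byte 2 (0x3B): reg=0xD5
After byte 3 (0x75): reg=0x69
After byte 4 (0xA0): reg=0x71

Answer: 0x71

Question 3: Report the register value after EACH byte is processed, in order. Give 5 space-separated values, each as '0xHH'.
0x7D 0xD5 0x69 0x71 0xEF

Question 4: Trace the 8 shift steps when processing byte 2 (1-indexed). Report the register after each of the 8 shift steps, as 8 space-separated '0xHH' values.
Answer: 0x8C 0x1F 0x3E 0x7C 0xF8 0xF7 0xE9 0xD5

Derivation:
After byte 1 (0x2B): reg=0x7D
Register before byte 2: 0x7D
After XOR with byte 0x3B: 0x46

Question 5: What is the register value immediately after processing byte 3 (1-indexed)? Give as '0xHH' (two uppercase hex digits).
After byte 1 (0x2B): reg=0x7D
After byte 2 (0x3B): reg=0xD5
After byte 3 (0x75): reg=0x69

Answer: 0x69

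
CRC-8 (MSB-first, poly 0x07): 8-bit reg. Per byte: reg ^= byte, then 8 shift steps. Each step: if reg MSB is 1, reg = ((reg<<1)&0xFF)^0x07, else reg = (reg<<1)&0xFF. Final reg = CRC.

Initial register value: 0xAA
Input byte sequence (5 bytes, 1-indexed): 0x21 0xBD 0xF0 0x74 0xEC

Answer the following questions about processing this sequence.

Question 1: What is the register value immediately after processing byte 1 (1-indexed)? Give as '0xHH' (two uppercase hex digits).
Answer: 0xB8

Derivation:
After byte 1 (0x21): reg=0xB8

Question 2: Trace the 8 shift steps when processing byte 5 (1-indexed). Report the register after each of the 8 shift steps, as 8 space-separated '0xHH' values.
After byte 1 (0x21): reg=0xB8
After byte 2 (0xBD): reg=0x1B
After byte 3 (0xF0): reg=0x9F
After byte 4 (0x74): reg=0x9F
Register before byte 5: 0x9F
After XOR with byte 0xEC: 0x73

Answer: 0xE6 0xCB 0x91 0x25 0x4A 0x94 0x2F 0x5E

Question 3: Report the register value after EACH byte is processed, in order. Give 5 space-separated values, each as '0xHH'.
0xB8 0x1B 0x9F 0x9F 0x5E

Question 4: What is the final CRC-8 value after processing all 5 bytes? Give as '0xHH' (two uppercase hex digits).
Answer: 0x5E

Derivation:
After byte 1 (0x21): reg=0xB8
After byte 2 (0xBD): reg=0x1B
After byte 3 (0xF0): reg=0x9F
After byte 4 (0x74): reg=0x9F
After byte 5 (0xEC): reg=0x5E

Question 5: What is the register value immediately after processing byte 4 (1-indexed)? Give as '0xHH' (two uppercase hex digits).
Answer: 0x9F

Derivation:
After byte 1 (0x21): reg=0xB8
After byte 2 (0xBD): reg=0x1B
After byte 3 (0xF0): reg=0x9F
After byte 4 (0x74): reg=0x9F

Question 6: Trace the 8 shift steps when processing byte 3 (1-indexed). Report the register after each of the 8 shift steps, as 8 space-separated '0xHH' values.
After byte 1 (0x21): reg=0xB8
After byte 2 (0xBD): reg=0x1B
Register before byte 3: 0x1B
After XOR with byte 0xF0: 0xEB

Answer: 0xD1 0xA5 0x4D 0x9A 0x33 0x66 0xCC 0x9F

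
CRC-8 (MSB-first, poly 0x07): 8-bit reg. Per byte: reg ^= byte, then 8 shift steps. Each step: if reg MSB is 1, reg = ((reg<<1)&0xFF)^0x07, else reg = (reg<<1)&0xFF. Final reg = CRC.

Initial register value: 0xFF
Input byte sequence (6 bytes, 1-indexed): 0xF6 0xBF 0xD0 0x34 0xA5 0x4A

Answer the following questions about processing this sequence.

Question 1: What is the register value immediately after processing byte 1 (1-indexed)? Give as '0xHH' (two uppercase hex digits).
Answer: 0x3F

Derivation:
After byte 1 (0xF6): reg=0x3F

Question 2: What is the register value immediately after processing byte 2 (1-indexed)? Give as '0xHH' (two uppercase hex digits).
After byte 1 (0xF6): reg=0x3F
After byte 2 (0xBF): reg=0x89

Answer: 0x89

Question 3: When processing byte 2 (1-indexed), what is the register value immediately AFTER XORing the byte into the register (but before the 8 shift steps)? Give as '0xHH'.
Answer: 0x80

Derivation:
Register before byte 2: 0x3F
Byte 2: 0xBF
0x3F XOR 0xBF = 0x80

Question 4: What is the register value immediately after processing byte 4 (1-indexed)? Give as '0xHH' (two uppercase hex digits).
Answer: 0x3D

Derivation:
After byte 1 (0xF6): reg=0x3F
After byte 2 (0xBF): reg=0x89
After byte 3 (0xD0): reg=0x88
After byte 4 (0x34): reg=0x3D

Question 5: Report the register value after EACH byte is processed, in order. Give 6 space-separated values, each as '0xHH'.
0x3F 0x89 0x88 0x3D 0xC1 0xB8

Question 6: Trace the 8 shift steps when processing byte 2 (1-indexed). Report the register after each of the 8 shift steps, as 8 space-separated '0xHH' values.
Answer: 0x07 0x0E 0x1C 0x38 0x70 0xE0 0xC7 0x89

Derivation:
After byte 1 (0xF6): reg=0x3F
Register before byte 2: 0x3F
After XOR with byte 0xBF: 0x80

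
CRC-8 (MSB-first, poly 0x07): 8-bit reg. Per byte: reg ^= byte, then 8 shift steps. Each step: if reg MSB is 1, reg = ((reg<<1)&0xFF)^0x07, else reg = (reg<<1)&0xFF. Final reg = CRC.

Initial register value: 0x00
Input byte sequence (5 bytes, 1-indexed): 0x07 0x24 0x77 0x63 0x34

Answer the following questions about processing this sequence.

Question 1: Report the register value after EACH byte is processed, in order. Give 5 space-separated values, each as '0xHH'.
0x15 0x97 0xAE 0x6D 0x88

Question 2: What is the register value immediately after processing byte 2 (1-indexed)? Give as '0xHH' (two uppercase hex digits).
After byte 1 (0x07): reg=0x15
After byte 2 (0x24): reg=0x97

Answer: 0x97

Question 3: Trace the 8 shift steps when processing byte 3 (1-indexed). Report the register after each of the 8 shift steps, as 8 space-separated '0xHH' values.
After byte 1 (0x07): reg=0x15
After byte 2 (0x24): reg=0x97
Register before byte 3: 0x97
After XOR with byte 0x77: 0xE0

Answer: 0xC7 0x89 0x15 0x2A 0x54 0xA8 0x57 0xAE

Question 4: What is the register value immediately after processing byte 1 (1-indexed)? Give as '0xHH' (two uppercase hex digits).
Answer: 0x15

Derivation:
After byte 1 (0x07): reg=0x15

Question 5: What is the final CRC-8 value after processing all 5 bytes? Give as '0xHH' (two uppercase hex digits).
After byte 1 (0x07): reg=0x15
After byte 2 (0x24): reg=0x97
After byte 3 (0x77): reg=0xAE
After byte 4 (0x63): reg=0x6D
After byte 5 (0x34): reg=0x88

Answer: 0x88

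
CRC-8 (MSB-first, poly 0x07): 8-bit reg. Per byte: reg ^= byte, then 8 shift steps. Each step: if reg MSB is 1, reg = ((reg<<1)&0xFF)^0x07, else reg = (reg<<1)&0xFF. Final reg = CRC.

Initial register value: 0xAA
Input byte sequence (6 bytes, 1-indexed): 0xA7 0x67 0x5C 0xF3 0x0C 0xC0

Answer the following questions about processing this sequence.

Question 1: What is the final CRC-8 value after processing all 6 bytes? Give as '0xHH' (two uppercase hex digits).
After byte 1 (0xA7): reg=0x23
After byte 2 (0x67): reg=0xDB
After byte 3 (0x5C): reg=0x9C
After byte 4 (0xF3): reg=0x0A
After byte 5 (0x0C): reg=0x12
After byte 6 (0xC0): reg=0x30

Answer: 0x30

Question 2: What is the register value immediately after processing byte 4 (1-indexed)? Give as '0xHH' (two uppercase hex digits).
After byte 1 (0xA7): reg=0x23
After byte 2 (0x67): reg=0xDB
After byte 3 (0x5C): reg=0x9C
After byte 4 (0xF3): reg=0x0A

Answer: 0x0A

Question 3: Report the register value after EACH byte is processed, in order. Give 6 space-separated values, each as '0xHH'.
0x23 0xDB 0x9C 0x0A 0x12 0x30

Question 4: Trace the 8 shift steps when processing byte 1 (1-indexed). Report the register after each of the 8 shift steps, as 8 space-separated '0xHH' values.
Register before byte 1: 0xAA
After XOR with byte 0xA7: 0x0D

Answer: 0x1A 0x34 0x68 0xD0 0xA7 0x49 0x92 0x23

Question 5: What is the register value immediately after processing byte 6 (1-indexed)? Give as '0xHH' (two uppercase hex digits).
After byte 1 (0xA7): reg=0x23
After byte 2 (0x67): reg=0xDB
After byte 3 (0x5C): reg=0x9C
After byte 4 (0xF3): reg=0x0A
After byte 5 (0x0C): reg=0x12
After byte 6 (0xC0): reg=0x30

Answer: 0x30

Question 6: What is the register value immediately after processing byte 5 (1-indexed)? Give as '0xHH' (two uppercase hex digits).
Answer: 0x12

Derivation:
After byte 1 (0xA7): reg=0x23
After byte 2 (0x67): reg=0xDB
After byte 3 (0x5C): reg=0x9C
After byte 4 (0xF3): reg=0x0A
After byte 5 (0x0C): reg=0x12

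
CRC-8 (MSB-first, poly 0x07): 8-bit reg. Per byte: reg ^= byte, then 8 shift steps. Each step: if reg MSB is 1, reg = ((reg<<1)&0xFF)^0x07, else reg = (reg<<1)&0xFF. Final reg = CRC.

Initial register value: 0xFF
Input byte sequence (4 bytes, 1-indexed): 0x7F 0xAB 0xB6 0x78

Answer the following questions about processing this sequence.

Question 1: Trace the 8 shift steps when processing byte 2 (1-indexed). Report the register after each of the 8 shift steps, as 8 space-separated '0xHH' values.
After byte 1 (0x7F): reg=0x89
Register before byte 2: 0x89
After XOR with byte 0xAB: 0x22

Answer: 0x44 0x88 0x17 0x2E 0x5C 0xB8 0x77 0xEE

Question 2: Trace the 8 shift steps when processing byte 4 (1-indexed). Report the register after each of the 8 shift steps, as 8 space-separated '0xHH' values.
After byte 1 (0x7F): reg=0x89
After byte 2 (0xAB): reg=0xEE
After byte 3 (0xB6): reg=0x8F
Register before byte 4: 0x8F
After XOR with byte 0x78: 0xF7

Answer: 0xE9 0xD5 0xAD 0x5D 0xBA 0x73 0xE6 0xCB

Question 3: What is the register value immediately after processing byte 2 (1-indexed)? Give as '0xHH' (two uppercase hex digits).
Answer: 0xEE

Derivation:
After byte 1 (0x7F): reg=0x89
After byte 2 (0xAB): reg=0xEE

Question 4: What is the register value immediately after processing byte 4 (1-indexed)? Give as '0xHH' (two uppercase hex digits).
After byte 1 (0x7F): reg=0x89
After byte 2 (0xAB): reg=0xEE
After byte 3 (0xB6): reg=0x8F
After byte 4 (0x78): reg=0xCB

Answer: 0xCB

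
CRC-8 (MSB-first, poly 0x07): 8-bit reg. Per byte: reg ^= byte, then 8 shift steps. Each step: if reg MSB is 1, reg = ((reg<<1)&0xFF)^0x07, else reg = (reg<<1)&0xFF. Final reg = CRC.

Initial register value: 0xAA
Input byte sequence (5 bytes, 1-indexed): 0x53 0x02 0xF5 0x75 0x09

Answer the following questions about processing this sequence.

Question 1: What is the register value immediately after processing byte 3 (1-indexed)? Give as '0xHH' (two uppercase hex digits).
After byte 1 (0x53): reg=0xE1
After byte 2 (0x02): reg=0xA7
After byte 3 (0xF5): reg=0xB9

Answer: 0xB9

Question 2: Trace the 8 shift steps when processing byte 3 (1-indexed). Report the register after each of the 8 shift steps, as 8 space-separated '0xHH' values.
Answer: 0xA4 0x4F 0x9E 0x3B 0x76 0xEC 0xDF 0xB9

Derivation:
After byte 1 (0x53): reg=0xE1
After byte 2 (0x02): reg=0xA7
Register before byte 3: 0xA7
After XOR with byte 0xF5: 0x52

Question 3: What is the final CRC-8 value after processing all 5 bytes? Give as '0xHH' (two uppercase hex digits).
After byte 1 (0x53): reg=0xE1
After byte 2 (0x02): reg=0xA7
After byte 3 (0xF5): reg=0xB9
After byte 4 (0x75): reg=0x6A
After byte 5 (0x09): reg=0x2E

Answer: 0x2E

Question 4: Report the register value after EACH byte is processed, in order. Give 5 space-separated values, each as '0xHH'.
0xE1 0xA7 0xB9 0x6A 0x2E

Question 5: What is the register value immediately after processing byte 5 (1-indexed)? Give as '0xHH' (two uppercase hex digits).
After byte 1 (0x53): reg=0xE1
After byte 2 (0x02): reg=0xA7
After byte 3 (0xF5): reg=0xB9
After byte 4 (0x75): reg=0x6A
After byte 5 (0x09): reg=0x2E

Answer: 0x2E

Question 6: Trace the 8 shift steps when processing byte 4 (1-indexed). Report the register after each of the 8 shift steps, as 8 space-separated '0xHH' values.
Answer: 0x9F 0x39 0x72 0xE4 0xCF 0x99 0x35 0x6A

Derivation:
After byte 1 (0x53): reg=0xE1
After byte 2 (0x02): reg=0xA7
After byte 3 (0xF5): reg=0xB9
Register before byte 4: 0xB9
After XOR with byte 0x75: 0xCC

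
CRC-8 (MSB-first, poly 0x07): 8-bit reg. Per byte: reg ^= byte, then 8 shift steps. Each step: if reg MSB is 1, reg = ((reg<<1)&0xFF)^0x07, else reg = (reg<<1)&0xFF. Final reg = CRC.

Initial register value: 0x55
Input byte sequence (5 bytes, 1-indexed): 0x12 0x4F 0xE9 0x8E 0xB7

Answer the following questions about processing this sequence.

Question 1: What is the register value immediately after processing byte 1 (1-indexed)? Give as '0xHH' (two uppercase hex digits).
After byte 1 (0x12): reg=0xD2

Answer: 0xD2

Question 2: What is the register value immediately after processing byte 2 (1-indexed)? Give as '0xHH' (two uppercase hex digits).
Answer: 0xDA

Derivation:
After byte 1 (0x12): reg=0xD2
After byte 2 (0x4F): reg=0xDA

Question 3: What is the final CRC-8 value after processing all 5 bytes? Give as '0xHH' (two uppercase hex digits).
After byte 1 (0x12): reg=0xD2
After byte 2 (0x4F): reg=0xDA
After byte 3 (0xE9): reg=0x99
After byte 4 (0x8E): reg=0x65
After byte 5 (0xB7): reg=0x30

Answer: 0x30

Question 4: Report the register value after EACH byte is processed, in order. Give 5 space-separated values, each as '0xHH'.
0xD2 0xDA 0x99 0x65 0x30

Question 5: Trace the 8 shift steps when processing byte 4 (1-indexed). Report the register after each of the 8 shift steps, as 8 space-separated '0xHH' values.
After byte 1 (0x12): reg=0xD2
After byte 2 (0x4F): reg=0xDA
After byte 3 (0xE9): reg=0x99
Register before byte 4: 0x99
After XOR with byte 0x8E: 0x17

Answer: 0x2E 0x5C 0xB8 0x77 0xEE 0xDB 0xB1 0x65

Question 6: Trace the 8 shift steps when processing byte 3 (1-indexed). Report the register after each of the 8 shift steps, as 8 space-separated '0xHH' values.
Answer: 0x66 0xCC 0x9F 0x39 0x72 0xE4 0xCF 0x99

Derivation:
After byte 1 (0x12): reg=0xD2
After byte 2 (0x4F): reg=0xDA
Register before byte 3: 0xDA
After XOR with byte 0xE9: 0x33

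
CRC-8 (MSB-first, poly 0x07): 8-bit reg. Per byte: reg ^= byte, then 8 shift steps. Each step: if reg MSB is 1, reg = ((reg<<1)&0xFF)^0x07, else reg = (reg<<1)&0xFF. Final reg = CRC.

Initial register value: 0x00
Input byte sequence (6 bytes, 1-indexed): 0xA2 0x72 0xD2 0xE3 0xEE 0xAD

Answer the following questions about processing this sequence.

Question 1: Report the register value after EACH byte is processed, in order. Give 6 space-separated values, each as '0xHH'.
0x67 0x6B 0x26 0x55 0x28 0x92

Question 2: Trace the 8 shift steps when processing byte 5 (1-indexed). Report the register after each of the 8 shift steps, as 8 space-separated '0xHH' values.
Answer: 0x71 0xE2 0xC3 0x81 0x05 0x0A 0x14 0x28

Derivation:
After byte 1 (0xA2): reg=0x67
After byte 2 (0x72): reg=0x6B
After byte 3 (0xD2): reg=0x26
After byte 4 (0xE3): reg=0x55
Register before byte 5: 0x55
After XOR with byte 0xEE: 0xBB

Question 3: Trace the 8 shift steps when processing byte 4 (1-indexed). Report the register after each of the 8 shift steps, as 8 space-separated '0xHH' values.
After byte 1 (0xA2): reg=0x67
After byte 2 (0x72): reg=0x6B
After byte 3 (0xD2): reg=0x26
Register before byte 4: 0x26
After XOR with byte 0xE3: 0xC5

Answer: 0x8D 0x1D 0x3A 0x74 0xE8 0xD7 0xA9 0x55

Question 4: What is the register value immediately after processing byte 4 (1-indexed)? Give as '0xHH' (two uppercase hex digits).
Answer: 0x55

Derivation:
After byte 1 (0xA2): reg=0x67
After byte 2 (0x72): reg=0x6B
After byte 3 (0xD2): reg=0x26
After byte 4 (0xE3): reg=0x55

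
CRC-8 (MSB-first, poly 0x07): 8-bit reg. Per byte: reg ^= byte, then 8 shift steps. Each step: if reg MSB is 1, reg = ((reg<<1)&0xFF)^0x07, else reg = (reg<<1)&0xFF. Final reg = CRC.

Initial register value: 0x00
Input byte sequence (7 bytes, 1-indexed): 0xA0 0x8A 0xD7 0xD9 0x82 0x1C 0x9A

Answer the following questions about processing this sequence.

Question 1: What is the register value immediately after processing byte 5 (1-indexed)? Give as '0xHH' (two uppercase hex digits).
After byte 1 (0xA0): reg=0x69
After byte 2 (0x8A): reg=0xA7
After byte 3 (0xD7): reg=0x57
After byte 4 (0xD9): reg=0xA3
After byte 5 (0x82): reg=0xE7

Answer: 0xE7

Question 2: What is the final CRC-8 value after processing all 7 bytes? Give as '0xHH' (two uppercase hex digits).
Answer: 0x4C

Derivation:
After byte 1 (0xA0): reg=0x69
After byte 2 (0x8A): reg=0xA7
After byte 3 (0xD7): reg=0x57
After byte 4 (0xD9): reg=0xA3
After byte 5 (0x82): reg=0xE7
After byte 6 (0x1C): reg=0xEF
After byte 7 (0x9A): reg=0x4C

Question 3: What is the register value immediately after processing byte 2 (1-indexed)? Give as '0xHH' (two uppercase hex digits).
After byte 1 (0xA0): reg=0x69
After byte 2 (0x8A): reg=0xA7

Answer: 0xA7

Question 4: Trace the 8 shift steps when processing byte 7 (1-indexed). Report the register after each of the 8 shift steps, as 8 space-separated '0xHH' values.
Answer: 0xEA 0xD3 0xA1 0x45 0x8A 0x13 0x26 0x4C

Derivation:
After byte 1 (0xA0): reg=0x69
After byte 2 (0x8A): reg=0xA7
After byte 3 (0xD7): reg=0x57
After byte 4 (0xD9): reg=0xA3
After byte 5 (0x82): reg=0xE7
After byte 6 (0x1C): reg=0xEF
Register before byte 7: 0xEF
After XOR with byte 0x9A: 0x75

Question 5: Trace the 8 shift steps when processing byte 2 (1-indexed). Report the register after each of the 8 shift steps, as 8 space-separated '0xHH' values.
Answer: 0xC1 0x85 0x0D 0x1A 0x34 0x68 0xD0 0xA7

Derivation:
After byte 1 (0xA0): reg=0x69
Register before byte 2: 0x69
After XOR with byte 0x8A: 0xE3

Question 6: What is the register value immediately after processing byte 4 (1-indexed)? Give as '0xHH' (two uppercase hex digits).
After byte 1 (0xA0): reg=0x69
After byte 2 (0x8A): reg=0xA7
After byte 3 (0xD7): reg=0x57
After byte 4 (0xD9): reg=0xA3

Answer: 0xA3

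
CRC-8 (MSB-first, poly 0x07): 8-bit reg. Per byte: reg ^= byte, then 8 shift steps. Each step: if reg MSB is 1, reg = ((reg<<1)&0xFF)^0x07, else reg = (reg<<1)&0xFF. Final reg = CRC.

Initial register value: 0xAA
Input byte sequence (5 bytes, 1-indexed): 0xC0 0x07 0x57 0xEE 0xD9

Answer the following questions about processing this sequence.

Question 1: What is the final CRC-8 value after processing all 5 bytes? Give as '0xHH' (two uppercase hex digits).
After byte 1 (0xC0): reg=0x11
After byte 2 (0x07): reg=0x62
After byte 3 (0x57): reg=0x8B
After byte 4 (0xEE): reg=0x3C
After byte 5 (0xD9): reg=0xB5

Answer: 0xB5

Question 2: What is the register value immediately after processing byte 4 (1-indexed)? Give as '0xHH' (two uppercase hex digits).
Answer: 0x3C

Derivation:
After byte 1 (0xC0): reg=0x11
After byte 2 (0x07): reg=0x62
After byte 3 (0x57): reg=0x8B
After byte 4 (0xEE): reg=0x3C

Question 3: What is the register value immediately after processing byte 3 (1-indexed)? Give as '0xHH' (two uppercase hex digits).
After byte 1 (0xC0): reg=0x11
After byte 2 (0x07): reg=0x62
After byte 3 (0x57): reg=0x8B

Answer: 0x8B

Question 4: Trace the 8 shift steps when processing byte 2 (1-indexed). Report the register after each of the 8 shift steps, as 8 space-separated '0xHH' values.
Answer: 0x2C 0x58 0xB0 0x67 0xCE 0x9B 0x31 0x62

Derivation:
After byte 1 (0xC0): reg=0x11
Register before byte 2: 0x11
After XOR with byte 0x07: 0x16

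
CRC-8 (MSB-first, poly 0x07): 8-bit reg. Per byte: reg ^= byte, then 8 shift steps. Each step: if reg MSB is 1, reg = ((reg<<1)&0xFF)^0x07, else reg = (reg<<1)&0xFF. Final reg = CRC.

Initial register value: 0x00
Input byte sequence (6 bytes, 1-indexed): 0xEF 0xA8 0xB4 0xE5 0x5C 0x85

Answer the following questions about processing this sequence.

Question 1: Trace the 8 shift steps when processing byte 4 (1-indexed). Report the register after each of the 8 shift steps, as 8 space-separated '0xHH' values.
After byte 1 (0xEF): reg=0x83
After byte 2 (0xA8): reg=0xD1
After byte 3 (0xB4): reg=0x3C
Register before byte 4: 0x3C
After XOR with byte 0xE5: 0xD9

Answer: 0xB5 0x6D 0xDA 0xB3 0x61 0xC2 0x83 0x01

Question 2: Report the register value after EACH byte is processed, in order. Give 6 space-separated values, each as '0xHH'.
0x83 0xD1 0x3C 0x01 0x94 0x77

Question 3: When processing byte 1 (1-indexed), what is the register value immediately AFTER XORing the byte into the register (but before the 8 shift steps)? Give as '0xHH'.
Register before byte 1: 0x00
Byte 1: 0xEF
0x00 XOR 0xEF = 0xEF

Answer: 0xEF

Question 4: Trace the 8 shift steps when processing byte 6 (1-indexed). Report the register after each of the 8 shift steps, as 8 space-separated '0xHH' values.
After byte 1 (0xEF): reg=0x83
After byte 2 (0xA8): reg=0xD1
After byte 3 (0xB4): reg=0x3C
After byte 4 (0xE5): reg=0x01
After byte 5 (0x5C): reg=0x94
Register before byte 6: 0x94
After XOR with byte 0x85: 0x11

Answer: 0x22 0x44 0x88 0x17 0x2E 0x5C 0xB8 0x77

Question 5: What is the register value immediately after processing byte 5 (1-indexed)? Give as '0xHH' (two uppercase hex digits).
Answer: 0x94

Derivation:
After byte 1 (0xEF): reg=0x83
After byte 2 (0xA8): reg=0xD1
After byte 3 (0xB4): reg=0x3C
After byte 4 (0xE5): reg=0x01
After byte 5 (0x5C): reg=0x94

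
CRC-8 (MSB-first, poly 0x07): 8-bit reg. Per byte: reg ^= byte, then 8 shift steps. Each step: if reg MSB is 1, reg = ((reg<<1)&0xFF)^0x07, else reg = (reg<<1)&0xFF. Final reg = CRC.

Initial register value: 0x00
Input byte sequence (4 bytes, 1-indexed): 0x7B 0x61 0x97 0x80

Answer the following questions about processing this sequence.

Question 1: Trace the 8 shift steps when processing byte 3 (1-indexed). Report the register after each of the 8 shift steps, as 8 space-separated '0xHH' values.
Answer: 0x03 0x06 0x0C 0x18 0x30 0x60 0xC0 0x87

Derivation:
After byte 1 (0x7B): reg=0x66
After byte 2 (0x61): reg=0x15
Register before byte 3: 0x15
After XOR with byte 0x97: 0x82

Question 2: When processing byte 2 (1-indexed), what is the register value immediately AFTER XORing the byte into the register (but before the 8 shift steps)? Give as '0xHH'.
Answer: 0x07

Derivation:
Register before byte 2: 0x66
Byte 2: 0x61
0x66 XOR 0x61 = 0x07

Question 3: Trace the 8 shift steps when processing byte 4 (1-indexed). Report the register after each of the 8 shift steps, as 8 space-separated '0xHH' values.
Answer: 0x0E 0x1C 0x38 0x70 0xE0 0xC7 0x89 0x15

Derivation:
After byte 1 (0x7B): reg=0x66
After byte 2 (0x61): reg=0x15
After byte 3 (0x97): reg=0x87
Register before byte 4: 0x87
After XOR with byte 0x80: 0x07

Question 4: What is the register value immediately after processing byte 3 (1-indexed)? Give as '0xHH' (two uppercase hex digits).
Answer: 0x87

Derivation:
After byte 1 (0x7B): reg=0x66
After byte 2 (0x61): reg=0x15
After byte 3 (0x97): reg=0x87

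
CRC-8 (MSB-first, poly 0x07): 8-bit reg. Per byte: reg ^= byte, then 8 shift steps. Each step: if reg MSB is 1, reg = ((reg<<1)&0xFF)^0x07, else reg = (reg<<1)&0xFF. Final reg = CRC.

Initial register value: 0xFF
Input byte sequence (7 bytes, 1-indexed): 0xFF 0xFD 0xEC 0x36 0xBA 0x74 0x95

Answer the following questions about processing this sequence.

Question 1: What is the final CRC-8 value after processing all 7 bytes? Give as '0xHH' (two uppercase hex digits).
Answer: 0xF4

Derivation:
After byte 1 (0xFF): reg=0x00
After byte 2 (0xFD): reg=0xFD
After byte 3 (0xEC): reg=0x77
After byte 4 (0x36): reg=0xC0
After byte 5 (0xBA): reg=0x61
After byte 6 (0x74): reg=0x6B
After byte 7 (0x95): reg=0xF4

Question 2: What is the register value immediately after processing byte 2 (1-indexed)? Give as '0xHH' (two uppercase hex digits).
After byte 1 (0xFF): reg=0x00
After byte 2 (0xFD): reg=0xFD

Answer: 0xFD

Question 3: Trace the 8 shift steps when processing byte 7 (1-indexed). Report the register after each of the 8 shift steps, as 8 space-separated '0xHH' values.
Answer: 0xFB 0xF1 0xE5 0xCD 0x9D 0x3D 0x7A 0xF4

Derivation:
After byte 1 (0xFF): reg=0x00
After byte 2 (0xFD): reg=0xFD
After byte 3 (0xEC): reg=0x77
After byte 4 (0x36): reg=0xC0
After byte 5 (0xBA): reg=0x61
After byte 6 (0x74): reg=0x6B
Register before byte 7: 0x6B
After XOR with byte 0x95: 0xFE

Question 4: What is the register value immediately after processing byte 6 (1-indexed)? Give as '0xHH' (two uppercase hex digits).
After byte 1 (0xFF): reg=0x00
After byte 2 (0xFD): reg=0xFD
After byte 3 (0xEC): reg=0x77
After byte 4 (0x36): reg=0xC0
After byte 5 (0xBA): reg=0x61
After byte 6 (0x74): reg=0x6B

Answer: 0x6B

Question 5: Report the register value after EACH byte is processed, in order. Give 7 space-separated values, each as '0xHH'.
0x00 0xFD 0x77 0xC0 0x61 0x6B 0xF4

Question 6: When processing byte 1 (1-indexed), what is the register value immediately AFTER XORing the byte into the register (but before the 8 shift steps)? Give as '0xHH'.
Register before byte 1: 0xFF
Byte 1: 0xFF
0xFF XOR 0xFF = 0x00

Answer: 0x00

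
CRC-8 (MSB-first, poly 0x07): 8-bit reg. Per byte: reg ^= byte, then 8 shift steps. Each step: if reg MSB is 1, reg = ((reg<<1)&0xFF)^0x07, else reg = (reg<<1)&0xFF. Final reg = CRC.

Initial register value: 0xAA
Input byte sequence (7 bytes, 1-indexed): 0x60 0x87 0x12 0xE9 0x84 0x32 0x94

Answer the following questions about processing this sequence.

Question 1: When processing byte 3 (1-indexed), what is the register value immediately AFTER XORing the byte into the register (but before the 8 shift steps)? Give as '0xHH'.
Register before byte 3: 0xF3
Byte 3: 0x12
0xF3 XOR 0x12 = 0xE1

Answer: 0xE1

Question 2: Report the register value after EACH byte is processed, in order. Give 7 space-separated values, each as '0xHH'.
0x78 0xF3 0xA9 0xC7 0xCE 0xFA 0x0D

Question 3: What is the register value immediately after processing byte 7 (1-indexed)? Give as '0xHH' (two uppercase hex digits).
Answer: 0x0D

Derivation:
After byte 1 (0x60): reg=0x78
After byte 2 (0x87): reg=0xF3
After byte 3 (0x12): reg=0xA9
After byte 4 (0xE9): reg=0xC7
After byte 5 (0x84): reg=0xCE
After byte 6 (0x32): reg=0xFA
After byte 7 (0x94): reg=0x0D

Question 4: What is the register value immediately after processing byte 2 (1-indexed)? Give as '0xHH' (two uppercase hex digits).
Answer: 0xF3

Derivation:
After byte 1 (0x60): reg=0x78
After byte 2 (0x87): reg=0xF3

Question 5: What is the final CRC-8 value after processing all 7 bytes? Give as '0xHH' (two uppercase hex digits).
Answer: 0x0D

Derivation:
After byte 1 (0x60): reg=0x78
After byte 2 (0x87): reg=0xF3
After byte 3 (0x12): reg=0xA9
After byte 4 (0xE9): reg=0xC7
After byte 5 (0x84): reg=0xCE
After byte 6 (0x32): reg=0xFA
After byte 7 (0x94): reg=0x0D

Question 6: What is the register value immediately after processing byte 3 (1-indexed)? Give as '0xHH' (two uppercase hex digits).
Answer: 0xA9

Derivation:
After byte 1 (0x60): reg=0x78
After byte 2 (0x87): reg=0xF3
After byte 3 (0x12): reg=0xA9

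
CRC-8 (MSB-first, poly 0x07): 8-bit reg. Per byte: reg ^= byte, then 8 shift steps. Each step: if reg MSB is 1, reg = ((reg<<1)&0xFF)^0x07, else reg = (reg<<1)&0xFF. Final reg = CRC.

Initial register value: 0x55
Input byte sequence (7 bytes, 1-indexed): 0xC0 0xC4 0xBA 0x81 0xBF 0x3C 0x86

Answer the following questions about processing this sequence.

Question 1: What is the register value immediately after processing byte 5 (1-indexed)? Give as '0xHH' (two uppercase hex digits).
After byte 1 (0xC0): reg=0xE2
After byte 2 (0xC4): reg=0xF2
After byte 3 (0xBA): reg=0xFF
After byte 4 (0x81): reg=0x7D
After byte 5 (0xBF): reg=0x40

Answer: 0x40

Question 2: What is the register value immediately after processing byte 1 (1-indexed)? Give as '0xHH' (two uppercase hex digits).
Answer: 0xE2

Derivation:
After byte 1 (0xC0): reg=0xE2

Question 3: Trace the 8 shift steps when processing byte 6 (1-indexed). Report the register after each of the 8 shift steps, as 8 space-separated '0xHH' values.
After byte 1 (0xC0): reg=0xE2
After byte 2 (0xC4): reg=0xF2
After byte 3 (0xBA): reg=0xFF
After byte 4 (0x81): reg=0x7D
After byte 5 (0xBF): reg=0x40
Register before byte 6: 0x40
After XOR with byte 0x3C: 0x7C

Answer: 0xF8 0xF7 0xE9 0xD5 0xAD 0x5D 0xBA 0x73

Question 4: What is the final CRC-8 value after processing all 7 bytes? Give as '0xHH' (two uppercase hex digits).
Answer: 0xC5

Derivation:
After byte 1 (0xC0): reg=0xE2
After byte 2 (0xC4): reg=0xF2
After byte 3 (0xBA): reg=0xFF
After byte 4 (0x81): reg=0x7D
After byte 5 (0xBF): reg=0x40
After byte 6 (0x3C): reg=0x73
After byte 7 (0x86): reg=0xC5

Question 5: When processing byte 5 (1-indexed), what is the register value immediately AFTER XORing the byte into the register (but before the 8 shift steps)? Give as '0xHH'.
Register before byte 5: 0x7D
Byte 5: 0xBF
0x7D XOR 0xBF = 0xC2

Answer: 0xC2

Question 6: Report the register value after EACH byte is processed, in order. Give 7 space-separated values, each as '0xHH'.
0xE2 0xF2 0xFF 0x7D 0x40 0x73 0xC5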